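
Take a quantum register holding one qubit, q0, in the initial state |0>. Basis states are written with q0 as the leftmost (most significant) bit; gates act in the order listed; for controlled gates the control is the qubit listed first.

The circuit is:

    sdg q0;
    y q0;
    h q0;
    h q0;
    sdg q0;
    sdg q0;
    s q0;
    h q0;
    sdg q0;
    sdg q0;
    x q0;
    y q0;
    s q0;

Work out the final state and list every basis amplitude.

The resulting statevector has amplitude -sqrt(2)*I/2 on |0>, -sqrt(2)/2 on |1>.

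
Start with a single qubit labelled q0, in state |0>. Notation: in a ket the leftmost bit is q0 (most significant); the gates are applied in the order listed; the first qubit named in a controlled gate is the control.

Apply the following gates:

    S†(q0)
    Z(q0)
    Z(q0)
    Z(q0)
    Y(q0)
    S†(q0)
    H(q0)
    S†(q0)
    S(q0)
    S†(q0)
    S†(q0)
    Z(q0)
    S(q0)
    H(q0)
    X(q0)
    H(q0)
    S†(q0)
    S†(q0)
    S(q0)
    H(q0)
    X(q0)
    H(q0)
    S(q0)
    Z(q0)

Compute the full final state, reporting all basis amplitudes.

The final amplitudes are sqrt(2)/2 on |0>, sqrt(2)*I/2 on |1>.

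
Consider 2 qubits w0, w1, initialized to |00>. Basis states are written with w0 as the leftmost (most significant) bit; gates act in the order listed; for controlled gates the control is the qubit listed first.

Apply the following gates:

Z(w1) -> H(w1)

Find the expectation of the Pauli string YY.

The expectation value of YY is 0.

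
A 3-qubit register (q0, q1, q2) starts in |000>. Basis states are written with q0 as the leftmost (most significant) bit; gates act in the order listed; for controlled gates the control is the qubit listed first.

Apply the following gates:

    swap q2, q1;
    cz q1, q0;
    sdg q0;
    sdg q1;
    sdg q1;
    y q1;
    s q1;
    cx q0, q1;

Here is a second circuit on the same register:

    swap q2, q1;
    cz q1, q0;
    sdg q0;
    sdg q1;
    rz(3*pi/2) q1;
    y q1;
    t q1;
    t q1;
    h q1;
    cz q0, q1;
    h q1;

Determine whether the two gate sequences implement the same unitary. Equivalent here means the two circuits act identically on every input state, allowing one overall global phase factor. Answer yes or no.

Yes — the two circuits implement the same unitary up to a global phase.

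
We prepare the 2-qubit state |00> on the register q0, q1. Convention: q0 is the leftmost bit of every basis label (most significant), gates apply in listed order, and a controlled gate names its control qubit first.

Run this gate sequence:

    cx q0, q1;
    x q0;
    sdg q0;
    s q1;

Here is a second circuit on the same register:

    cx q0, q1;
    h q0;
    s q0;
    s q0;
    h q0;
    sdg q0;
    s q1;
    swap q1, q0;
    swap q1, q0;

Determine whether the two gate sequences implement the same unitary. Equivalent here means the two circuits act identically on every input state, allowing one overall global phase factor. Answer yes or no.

Yes, they are equivalent — the unitaries differ by at most a global phase.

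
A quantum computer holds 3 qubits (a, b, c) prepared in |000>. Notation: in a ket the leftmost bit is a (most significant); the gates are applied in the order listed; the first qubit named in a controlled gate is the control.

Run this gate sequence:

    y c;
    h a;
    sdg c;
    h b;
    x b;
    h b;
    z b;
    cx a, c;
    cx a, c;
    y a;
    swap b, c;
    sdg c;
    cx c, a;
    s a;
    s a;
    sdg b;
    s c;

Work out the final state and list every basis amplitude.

The resulting statevector has amplitude -sqrt(2)/2 on |010>, -sqrt(2)/2 on |110>, and 0 on every other basis state. Key observation: gates 4-7 undo each other exactly, leaving only the rest of the circuit to track.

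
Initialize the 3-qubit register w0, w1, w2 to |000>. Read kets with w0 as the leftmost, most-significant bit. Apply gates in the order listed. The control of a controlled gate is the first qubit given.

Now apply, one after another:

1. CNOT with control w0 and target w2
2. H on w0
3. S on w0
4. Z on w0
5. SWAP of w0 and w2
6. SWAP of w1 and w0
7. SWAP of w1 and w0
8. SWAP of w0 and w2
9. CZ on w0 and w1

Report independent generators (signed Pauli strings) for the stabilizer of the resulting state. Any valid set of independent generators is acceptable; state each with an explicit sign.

The final state is stabilized by the group generated by -YII, +IZI, +IIZ; other independent generating sets are equally valid. Key observation: gates 5-8 undo each other exactly, leaving only the rest of the circuit to track.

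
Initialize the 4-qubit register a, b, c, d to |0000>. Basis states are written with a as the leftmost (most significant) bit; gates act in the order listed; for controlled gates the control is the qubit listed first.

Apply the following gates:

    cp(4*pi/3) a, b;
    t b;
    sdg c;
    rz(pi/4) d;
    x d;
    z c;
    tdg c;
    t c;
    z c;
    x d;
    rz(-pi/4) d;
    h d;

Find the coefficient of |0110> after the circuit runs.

The amplitude on |0110> is 0. Key observation: gates 4-11 undo each other exactly, leaving only the rest of the circuit to track.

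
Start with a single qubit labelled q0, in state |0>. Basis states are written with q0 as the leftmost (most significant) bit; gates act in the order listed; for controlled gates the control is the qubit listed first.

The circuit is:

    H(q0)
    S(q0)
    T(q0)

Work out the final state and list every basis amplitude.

The final amplitudes are sqrt(2)/2 on |0>, sqrt(2)*exp(3*I*pi/4)/2 on |1>.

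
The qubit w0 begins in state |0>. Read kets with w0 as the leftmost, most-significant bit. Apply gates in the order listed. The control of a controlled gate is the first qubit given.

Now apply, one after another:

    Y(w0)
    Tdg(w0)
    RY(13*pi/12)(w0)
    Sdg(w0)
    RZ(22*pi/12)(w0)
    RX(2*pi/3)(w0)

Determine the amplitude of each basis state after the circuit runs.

The final amplitudes are -sqrt(3*sqrt(2) + 6)*exp(I*pi/6)/8 + sqrt(2 - sqrt(2))*exp(I*pi/3)/8 + 3*sqrt(2 - sqrt(2))*exp(I*pi/6)/8 + sqrt(3*sqrt(2) + 6)*exp(I*pi/3)/8 on |0>, -3*sqrt(sqrt(2) + 2)*exp(5*I*pi/6)/8 - sqrt(sqrt(2) + 2)*exp(2*I*pi/3)/8 - sqrt(6 - 3*sqrt(2))*exp(5*I*pi/6)/8 + sqrt(6 - 3*sqrt(2))*exp(2*I*pi/3)/8 on |1>.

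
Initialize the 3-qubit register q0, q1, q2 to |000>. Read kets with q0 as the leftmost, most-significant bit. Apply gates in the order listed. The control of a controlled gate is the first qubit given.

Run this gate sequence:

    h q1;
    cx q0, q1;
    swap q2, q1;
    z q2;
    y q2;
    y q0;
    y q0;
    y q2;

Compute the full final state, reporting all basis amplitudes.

After the circuit, the state carries amplitude sqrt(2)/2 on |000>, -sqrt(2)/2 on |001>, and 0 on every other basis state.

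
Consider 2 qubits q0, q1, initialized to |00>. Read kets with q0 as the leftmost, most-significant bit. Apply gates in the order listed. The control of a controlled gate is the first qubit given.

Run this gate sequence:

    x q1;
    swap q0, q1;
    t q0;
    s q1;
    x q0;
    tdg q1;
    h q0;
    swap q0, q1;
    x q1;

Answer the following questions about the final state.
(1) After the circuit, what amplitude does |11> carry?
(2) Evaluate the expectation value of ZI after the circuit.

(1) The amplitude on |11> is 0.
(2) The observable ZI averages to 1.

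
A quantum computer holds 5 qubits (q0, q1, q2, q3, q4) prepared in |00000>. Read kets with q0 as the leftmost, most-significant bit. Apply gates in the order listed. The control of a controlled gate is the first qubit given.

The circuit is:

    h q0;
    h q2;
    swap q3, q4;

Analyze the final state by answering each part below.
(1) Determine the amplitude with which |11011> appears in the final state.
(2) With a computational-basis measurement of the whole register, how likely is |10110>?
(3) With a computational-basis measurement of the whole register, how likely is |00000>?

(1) The amplitude on |11011> is 0.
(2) A full measurement returns |10110> with probability 0.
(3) The probability of measuring |00000> is 1/4.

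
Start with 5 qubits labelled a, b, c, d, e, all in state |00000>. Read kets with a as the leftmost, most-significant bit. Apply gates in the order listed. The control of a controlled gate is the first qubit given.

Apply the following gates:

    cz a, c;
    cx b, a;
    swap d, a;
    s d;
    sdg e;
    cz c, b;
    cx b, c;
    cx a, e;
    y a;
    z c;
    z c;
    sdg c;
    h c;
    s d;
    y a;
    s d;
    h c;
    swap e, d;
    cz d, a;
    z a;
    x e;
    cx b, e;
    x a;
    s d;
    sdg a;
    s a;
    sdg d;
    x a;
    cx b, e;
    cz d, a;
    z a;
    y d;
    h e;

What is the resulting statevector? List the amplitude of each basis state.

After the circuit, the state carries amplitude sqrt(2)*I/2 on |00010>, -sqrt(2)*I/2 on |00011>, and 0 on every other basis state.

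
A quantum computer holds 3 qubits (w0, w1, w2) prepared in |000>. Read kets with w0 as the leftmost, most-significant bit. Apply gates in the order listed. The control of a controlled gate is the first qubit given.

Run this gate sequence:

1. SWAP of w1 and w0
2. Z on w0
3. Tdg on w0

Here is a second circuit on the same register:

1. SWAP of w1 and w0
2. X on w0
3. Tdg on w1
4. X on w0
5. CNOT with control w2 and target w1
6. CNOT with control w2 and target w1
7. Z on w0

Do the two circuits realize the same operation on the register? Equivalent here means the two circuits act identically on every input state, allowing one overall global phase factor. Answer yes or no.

No: there is an input state on which the two circuits produce genuinely different outputs (not merely differing by a phase).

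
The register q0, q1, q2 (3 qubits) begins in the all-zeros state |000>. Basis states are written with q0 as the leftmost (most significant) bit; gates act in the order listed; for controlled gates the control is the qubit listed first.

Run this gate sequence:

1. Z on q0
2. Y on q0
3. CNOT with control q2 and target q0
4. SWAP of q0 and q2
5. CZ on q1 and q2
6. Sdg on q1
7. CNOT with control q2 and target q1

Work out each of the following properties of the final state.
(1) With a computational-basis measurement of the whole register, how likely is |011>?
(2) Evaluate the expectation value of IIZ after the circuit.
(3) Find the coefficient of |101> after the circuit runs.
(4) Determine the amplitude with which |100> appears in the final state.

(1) The probability of measuring |011> is 1.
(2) The expectation value of IIZ is -1.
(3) |101> carries amplitude 0 in the final state.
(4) The amplitude on |100> is 0.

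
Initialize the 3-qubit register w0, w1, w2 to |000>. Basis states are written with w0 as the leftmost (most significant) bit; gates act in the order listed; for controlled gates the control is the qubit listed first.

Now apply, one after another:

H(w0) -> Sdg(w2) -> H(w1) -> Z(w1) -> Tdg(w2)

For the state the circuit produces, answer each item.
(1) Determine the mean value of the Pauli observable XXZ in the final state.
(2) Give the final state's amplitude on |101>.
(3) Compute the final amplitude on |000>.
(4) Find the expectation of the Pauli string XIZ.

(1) In the final state, XXZ has expectation -1.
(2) The amplitude on |101> is 0.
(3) The final state's coefficient on |000> equals 1/2.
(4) In the final state, XIZ has expectation 1.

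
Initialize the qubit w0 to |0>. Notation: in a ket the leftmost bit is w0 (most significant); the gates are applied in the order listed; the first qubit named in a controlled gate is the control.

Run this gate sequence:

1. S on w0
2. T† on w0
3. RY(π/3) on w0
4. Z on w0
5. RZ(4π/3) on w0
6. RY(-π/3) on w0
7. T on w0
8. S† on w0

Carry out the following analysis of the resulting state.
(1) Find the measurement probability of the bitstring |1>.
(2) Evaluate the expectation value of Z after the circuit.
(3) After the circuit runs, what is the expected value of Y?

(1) A full measurement returns |1> with probability 3/16.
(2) The expectation value of Z is 5/8.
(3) The observable Y averages to sqrt(6)/16 + 3*sqrt(2)/8.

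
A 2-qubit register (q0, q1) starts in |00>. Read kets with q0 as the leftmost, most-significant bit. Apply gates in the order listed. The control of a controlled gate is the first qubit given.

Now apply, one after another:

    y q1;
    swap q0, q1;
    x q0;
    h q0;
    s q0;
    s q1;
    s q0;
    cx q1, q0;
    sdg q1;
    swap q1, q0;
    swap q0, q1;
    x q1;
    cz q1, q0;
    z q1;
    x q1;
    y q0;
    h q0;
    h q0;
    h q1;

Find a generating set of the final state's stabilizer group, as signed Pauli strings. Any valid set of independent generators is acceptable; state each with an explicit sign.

The final state is stabilized by the group generated by -XI, +IX; other independent generating sets are equally valid.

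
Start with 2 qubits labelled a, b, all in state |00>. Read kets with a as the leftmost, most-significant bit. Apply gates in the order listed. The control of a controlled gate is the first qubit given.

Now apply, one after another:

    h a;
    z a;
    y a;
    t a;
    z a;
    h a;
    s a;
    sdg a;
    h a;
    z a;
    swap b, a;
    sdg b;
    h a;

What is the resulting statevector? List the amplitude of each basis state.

The final amplitudes are I/2 on |00>, exp(I*pi/4)/2 on |01>, I/2 on |10>, exp(I*pi/4)/2 on |11>. Key observation: the block from step 5 through step 10 cancels to the identity and can be dropped.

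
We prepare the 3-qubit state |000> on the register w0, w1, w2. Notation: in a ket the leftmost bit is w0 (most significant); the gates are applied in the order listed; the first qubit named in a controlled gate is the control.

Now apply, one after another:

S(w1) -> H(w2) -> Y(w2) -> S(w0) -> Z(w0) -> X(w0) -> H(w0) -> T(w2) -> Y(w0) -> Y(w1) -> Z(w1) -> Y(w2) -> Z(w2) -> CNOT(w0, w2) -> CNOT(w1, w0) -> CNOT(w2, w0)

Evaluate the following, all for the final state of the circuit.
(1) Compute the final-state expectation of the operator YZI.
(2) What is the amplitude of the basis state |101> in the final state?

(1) The expectation value of YZI is sqrt(2)/2.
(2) The final state's coefficient on |101> equals 0.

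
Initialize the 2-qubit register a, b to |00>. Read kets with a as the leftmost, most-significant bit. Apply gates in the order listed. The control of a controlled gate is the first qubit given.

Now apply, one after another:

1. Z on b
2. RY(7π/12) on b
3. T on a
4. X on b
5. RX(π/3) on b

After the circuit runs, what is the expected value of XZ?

The observable XZ averages to 0.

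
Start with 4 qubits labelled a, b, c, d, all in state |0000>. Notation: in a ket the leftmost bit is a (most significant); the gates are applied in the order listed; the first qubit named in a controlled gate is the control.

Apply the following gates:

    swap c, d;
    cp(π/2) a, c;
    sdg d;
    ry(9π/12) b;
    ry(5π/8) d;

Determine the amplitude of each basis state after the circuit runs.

The resulting statevector has amplitude sqrt(2 - sqrt(2))*cos(5*pi/16)/2 on |0000>, sqrt(2 - sqrt(2))*sin(5*pi/16)/2 on |0001>, sqrt(sqrt(2) + 2)*cos(5*pi/16)/2 on |0100>, sqrt(sqrt(2) + 2)*sin(5*pi/16)/2 on |0101>, and 0 on every other basis state.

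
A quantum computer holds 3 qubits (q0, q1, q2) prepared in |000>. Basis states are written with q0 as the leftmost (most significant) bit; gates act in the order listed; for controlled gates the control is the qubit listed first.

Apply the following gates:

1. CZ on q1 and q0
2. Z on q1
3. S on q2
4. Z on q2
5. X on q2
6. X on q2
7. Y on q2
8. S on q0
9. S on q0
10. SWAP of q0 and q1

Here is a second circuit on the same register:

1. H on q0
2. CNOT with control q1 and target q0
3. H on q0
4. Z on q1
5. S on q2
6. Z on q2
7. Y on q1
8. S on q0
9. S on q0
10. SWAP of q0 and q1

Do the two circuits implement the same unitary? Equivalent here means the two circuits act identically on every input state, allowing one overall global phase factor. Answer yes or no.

No, they are not equivalent — no single phase factor reconciles the two unitaries.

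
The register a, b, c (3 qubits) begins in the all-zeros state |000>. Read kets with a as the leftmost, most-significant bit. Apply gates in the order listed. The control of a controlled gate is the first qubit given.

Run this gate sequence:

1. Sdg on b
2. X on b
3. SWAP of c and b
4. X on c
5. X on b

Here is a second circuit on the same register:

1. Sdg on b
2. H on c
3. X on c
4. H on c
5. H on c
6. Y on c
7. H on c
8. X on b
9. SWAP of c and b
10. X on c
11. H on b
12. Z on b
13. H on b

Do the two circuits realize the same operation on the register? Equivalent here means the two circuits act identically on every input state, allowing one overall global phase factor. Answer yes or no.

No, they are not equivalent — no single phase factor reconciles the two unitaries.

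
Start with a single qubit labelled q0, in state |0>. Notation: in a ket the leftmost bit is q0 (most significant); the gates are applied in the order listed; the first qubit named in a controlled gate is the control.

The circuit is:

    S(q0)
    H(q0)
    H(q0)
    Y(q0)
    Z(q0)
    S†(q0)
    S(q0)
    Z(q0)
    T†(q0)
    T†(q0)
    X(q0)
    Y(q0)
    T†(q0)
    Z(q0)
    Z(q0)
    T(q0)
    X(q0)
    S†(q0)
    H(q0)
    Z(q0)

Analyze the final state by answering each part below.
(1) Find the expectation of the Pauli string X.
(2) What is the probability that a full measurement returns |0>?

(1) In the final state, X has expectation -1.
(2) A full measurement returns |0> with probability 1/2.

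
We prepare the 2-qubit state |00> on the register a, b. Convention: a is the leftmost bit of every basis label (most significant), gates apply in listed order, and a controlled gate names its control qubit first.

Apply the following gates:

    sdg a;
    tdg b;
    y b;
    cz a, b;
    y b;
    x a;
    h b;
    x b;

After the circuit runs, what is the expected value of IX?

The observable IX averages to 1.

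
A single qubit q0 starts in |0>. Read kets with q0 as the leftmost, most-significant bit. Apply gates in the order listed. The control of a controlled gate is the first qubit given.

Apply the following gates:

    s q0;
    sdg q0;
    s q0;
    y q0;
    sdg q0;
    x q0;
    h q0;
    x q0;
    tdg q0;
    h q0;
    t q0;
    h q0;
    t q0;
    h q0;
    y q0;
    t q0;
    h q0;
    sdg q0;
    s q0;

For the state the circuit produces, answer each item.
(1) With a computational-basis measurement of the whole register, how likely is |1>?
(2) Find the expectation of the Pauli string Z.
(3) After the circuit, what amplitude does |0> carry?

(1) Outcome |1> occurs with probability 5/8 - sqrt(2)/4.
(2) In the final state, Z has expectation -1/4 + sqrt(2)/2.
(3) |0> carries amplitude sqrt(2)*(-1 + exp(3*I*pi/4) + I)/4 in the final state.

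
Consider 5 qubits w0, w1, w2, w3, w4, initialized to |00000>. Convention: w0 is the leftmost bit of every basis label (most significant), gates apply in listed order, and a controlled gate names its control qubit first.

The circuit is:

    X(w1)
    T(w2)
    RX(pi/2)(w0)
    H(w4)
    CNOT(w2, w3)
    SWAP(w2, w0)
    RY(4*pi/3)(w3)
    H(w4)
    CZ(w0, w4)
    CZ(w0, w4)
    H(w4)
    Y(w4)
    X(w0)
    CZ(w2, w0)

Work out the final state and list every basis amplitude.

After the circuit, the state carries amplitude I/4 on |11000>, -I/4 on |11001>, -sqrt(3)*I/4 on |11010>, sqrt(3)*I/4 on |11011>, -1/4 on |11100>, 1/4 on |11101>, sqrt(3)/4 on |11110>, -sqrt(3)/4 on |11111>, and 0 on every other basis state.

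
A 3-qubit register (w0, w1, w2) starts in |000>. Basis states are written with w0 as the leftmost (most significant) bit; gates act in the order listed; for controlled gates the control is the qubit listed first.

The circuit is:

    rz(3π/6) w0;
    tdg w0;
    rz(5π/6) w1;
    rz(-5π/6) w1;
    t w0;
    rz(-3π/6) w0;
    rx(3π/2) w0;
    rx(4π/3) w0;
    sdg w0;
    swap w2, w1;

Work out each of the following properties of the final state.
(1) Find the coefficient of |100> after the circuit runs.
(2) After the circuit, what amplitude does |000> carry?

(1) The amplitude on |100> is sqrt(2)/4 + sqrt(6)/4. Key observation: the block from step 1 through step 6 cancels to the identity and can be dropped.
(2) The final state's coefficient on |000> equals -sqrt(6)/4 + sqrt(2)/4.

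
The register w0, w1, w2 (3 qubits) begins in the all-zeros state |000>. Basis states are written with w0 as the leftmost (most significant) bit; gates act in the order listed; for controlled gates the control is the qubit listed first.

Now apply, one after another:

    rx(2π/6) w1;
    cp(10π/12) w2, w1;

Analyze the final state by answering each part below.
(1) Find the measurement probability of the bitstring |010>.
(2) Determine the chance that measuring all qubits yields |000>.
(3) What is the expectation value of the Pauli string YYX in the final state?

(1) The probability of measuring |010> is 1/4.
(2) Outcome |000> occurs with probability 3/4.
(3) In the final state, YYX has expectation 0.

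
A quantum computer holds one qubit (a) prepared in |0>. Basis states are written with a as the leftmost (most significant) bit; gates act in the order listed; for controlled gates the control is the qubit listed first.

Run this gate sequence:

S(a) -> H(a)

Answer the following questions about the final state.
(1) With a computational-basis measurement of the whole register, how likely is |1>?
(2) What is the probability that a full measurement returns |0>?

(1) A full measurement returns |1> with probability 1/2.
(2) The probability of measuring |0> is 1/2.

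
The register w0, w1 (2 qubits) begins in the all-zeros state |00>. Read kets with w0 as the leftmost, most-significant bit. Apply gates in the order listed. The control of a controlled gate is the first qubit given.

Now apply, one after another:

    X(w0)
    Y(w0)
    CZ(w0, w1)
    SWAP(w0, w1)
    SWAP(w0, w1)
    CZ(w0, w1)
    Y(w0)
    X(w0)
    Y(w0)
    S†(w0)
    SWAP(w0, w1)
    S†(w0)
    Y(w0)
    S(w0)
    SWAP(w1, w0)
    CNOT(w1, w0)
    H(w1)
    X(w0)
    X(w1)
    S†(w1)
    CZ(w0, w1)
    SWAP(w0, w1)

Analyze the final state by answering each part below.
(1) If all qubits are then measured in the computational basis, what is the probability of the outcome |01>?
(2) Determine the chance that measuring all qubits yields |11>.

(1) The probability of measuring |01> is 1/2.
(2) The probability of measuring |11> is 1/2.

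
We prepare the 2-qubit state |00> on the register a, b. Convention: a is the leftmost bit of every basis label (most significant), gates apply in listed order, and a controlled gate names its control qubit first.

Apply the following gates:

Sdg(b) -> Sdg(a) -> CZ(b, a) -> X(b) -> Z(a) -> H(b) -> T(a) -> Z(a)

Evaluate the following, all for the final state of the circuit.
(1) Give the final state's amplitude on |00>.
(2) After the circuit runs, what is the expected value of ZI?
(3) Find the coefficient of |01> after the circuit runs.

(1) The amplitude on |00> is sqrt(2)/2.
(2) The expectation value of ZI is 1.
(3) The final state's coefficient on |01> equals -sqrt(2)/2.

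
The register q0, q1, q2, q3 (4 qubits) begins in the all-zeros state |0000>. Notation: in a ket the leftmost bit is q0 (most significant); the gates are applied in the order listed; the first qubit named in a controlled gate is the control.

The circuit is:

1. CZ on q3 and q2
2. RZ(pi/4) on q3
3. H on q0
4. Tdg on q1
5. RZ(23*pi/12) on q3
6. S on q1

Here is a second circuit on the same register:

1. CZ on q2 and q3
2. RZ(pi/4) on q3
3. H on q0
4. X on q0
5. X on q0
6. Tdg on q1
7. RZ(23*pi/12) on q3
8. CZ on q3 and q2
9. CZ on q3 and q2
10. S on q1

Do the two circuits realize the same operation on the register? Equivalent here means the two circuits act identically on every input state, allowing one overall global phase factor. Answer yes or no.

Yes — the two circuits implement the same unitary up to a global phase.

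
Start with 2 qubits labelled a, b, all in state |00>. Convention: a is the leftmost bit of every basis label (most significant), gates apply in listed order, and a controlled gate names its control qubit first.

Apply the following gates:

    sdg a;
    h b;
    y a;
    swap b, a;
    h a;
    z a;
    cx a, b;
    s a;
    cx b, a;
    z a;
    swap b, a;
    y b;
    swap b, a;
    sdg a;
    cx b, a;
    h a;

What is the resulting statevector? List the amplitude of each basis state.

After the circuit, the state carries amplitude 0 on |00>, -sqrt(2)/2 on |01>, 0 on |10>, sqrt(2)/2 on |11>.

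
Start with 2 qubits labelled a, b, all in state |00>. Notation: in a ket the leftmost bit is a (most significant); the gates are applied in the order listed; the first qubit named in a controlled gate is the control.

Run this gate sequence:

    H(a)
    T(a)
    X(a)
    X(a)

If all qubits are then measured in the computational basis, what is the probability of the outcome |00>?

The probability of measuring |00> is 1/2. Key observation: gates 3-4 undo each other exactly, leaving only the rest of the circuit to track.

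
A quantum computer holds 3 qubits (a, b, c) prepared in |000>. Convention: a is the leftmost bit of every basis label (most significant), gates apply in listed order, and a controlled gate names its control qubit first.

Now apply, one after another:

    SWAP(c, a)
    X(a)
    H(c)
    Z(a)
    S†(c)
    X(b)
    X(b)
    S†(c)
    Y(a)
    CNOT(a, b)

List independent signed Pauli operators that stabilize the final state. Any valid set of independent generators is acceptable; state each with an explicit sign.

One valid set of independent stabilizer generators is -IIX, +ZII, +IZI (any independent generating set of the same group is equally correct). Key observation: the block from step 6 through step 7 cancels to the identity and can be dropped.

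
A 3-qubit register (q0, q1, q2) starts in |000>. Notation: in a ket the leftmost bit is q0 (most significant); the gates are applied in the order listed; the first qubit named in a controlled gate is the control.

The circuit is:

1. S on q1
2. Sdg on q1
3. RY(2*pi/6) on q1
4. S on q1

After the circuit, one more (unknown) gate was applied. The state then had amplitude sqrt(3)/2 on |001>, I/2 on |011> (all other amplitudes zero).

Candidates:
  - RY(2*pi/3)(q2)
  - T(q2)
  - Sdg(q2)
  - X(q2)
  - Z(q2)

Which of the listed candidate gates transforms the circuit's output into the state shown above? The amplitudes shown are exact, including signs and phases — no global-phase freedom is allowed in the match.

It was X(q2) that produced the state shown. Key observation: gates 1-2 undo each other exactly, leaving only the rest of the circuit to track.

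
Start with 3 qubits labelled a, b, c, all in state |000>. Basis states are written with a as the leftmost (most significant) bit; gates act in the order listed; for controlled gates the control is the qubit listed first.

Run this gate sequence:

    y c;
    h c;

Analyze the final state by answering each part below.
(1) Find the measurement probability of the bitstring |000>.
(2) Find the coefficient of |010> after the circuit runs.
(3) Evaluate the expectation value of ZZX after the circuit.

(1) The probability of measuring |000> is 1/2.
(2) The amplitude on |010> is 0.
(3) In the final state, ZZX has expectation -1.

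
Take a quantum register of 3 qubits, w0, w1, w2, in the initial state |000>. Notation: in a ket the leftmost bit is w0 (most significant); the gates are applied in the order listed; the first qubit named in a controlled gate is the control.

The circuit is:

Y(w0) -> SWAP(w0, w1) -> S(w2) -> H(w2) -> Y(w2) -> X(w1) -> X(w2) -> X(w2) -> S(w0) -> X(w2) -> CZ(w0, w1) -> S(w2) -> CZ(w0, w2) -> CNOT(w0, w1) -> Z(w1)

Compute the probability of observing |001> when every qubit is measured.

The probability of measuring |001> is 1/2.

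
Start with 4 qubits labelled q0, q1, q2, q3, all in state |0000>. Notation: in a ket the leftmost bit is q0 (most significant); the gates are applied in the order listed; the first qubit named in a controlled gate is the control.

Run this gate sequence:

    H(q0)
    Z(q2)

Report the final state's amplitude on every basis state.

The final amplitudes are sqrt(2)/2 on |0000>, sqrt(2)/2 on |1000>, and 0 on every other basis state.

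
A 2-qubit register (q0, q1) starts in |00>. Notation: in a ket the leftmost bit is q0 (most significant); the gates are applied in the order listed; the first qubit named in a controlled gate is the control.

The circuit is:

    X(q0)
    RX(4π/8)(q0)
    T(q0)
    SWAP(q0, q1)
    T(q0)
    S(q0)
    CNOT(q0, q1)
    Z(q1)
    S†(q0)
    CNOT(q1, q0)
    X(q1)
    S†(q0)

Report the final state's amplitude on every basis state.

The final amplitudes are 0 on |00>, -sqrt(2)*I/2 on |01>, sqrt(2)*exp(3*I*pi/4)/2 on |10>, 0 on |11>.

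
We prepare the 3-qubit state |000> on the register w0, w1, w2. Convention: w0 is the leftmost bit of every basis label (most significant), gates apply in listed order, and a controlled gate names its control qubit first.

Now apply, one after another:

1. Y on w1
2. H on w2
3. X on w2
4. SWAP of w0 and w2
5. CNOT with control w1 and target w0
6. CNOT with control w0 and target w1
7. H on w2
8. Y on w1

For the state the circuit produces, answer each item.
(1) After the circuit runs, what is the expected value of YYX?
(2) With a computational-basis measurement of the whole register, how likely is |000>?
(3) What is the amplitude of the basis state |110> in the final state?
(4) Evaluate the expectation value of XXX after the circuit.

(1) The observable YYX averages to 1.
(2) A full measurement returns |000> with probability 1/4.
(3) The amplitude on |110> is -1/2.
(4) The observable XXX averages to -1.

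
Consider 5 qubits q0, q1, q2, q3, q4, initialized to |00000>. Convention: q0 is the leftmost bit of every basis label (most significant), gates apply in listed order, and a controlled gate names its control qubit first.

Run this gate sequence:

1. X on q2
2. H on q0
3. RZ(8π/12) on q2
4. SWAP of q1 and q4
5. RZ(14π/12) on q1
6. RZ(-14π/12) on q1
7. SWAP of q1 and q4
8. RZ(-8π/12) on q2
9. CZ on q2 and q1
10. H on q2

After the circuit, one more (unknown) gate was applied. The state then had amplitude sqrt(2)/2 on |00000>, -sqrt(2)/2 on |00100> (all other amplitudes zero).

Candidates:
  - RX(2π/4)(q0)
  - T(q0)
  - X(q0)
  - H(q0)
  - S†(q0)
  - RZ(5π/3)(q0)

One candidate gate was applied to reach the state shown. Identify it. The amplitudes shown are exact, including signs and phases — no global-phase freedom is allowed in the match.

The unique candidate consistent with the amplitudes is H(q0). Key observation: gates 3-8 undo each other exactly, leaving only the rest of the circuit to track.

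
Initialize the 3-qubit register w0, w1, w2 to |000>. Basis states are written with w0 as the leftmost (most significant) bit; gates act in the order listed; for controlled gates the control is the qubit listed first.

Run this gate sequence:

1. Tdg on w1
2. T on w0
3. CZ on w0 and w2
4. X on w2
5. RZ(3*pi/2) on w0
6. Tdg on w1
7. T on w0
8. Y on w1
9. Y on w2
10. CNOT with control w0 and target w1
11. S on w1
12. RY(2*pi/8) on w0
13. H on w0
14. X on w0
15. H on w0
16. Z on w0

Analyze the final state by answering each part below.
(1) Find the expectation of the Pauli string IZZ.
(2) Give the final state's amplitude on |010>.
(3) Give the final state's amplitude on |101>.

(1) The observable IZZ averages to -1. Key observation: the block from step 13 through step 16 cancels to the identity and can be dropped.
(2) The final state's coefficient on |010> equals -sqrt(sqrt(2) + 2)*exp(3*I*pi/4)/2.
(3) |101> carries amplitude 0 in the final state.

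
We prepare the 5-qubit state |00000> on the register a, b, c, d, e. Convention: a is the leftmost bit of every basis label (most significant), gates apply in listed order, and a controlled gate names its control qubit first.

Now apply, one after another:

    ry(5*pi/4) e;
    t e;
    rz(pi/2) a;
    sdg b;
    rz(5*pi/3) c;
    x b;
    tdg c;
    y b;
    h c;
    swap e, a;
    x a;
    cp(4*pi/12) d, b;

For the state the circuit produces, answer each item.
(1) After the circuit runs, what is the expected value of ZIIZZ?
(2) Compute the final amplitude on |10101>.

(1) In the final state, ZIIZZ has expectation sqrt(2)/2.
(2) The final state's coefficient on |10101> equals 0.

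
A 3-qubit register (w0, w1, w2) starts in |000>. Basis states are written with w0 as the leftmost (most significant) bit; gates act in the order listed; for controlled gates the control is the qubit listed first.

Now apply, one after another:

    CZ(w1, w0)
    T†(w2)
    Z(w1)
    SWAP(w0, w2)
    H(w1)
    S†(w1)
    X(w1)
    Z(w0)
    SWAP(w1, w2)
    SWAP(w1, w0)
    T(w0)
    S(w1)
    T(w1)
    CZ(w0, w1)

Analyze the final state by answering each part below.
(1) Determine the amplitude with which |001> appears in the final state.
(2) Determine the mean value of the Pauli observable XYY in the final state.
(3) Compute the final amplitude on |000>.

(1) The amplitude on |001> is sqrt(2)/2.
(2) The observable XYY averages to 0.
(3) The final state's coefficient on |000> equals -sqrt(2)*I/2.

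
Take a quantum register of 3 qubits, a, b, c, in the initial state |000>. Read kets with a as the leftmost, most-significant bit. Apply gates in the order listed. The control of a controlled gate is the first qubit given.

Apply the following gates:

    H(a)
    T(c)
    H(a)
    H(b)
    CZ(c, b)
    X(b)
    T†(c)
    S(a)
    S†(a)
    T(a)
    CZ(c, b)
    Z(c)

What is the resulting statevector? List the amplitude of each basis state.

The resulting statevector has amplitude sqrt(2)/2 on |000>, sqrt(2)/2 on |010>, and 0 on every other basis state.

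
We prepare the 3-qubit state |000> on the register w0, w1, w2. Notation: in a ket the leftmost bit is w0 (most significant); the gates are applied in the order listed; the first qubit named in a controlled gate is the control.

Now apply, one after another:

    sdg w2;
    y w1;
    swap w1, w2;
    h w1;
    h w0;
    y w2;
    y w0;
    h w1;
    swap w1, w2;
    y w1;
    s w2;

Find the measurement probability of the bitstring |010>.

A full measurement returns |010> with probability 1/2.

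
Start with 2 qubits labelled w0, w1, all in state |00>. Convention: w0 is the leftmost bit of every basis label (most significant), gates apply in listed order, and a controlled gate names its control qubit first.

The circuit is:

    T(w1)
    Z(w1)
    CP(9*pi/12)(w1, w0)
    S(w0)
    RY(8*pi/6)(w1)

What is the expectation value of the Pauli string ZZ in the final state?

In the final state, ZZ has expectation -1/2.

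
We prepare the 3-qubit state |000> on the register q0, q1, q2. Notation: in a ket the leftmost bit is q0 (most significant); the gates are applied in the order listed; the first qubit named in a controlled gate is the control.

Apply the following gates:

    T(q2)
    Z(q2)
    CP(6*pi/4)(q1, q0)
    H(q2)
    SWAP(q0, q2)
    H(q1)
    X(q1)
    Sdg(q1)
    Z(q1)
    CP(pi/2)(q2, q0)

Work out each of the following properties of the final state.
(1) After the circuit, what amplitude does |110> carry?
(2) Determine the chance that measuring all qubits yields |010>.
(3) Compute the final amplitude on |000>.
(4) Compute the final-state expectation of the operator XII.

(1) The final state's coefficient on |110> equals I/2.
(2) A full measurement returns |010> with probability 1/4.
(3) The amplitude on |000> is 1/2.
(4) The expectation value of XII is 1.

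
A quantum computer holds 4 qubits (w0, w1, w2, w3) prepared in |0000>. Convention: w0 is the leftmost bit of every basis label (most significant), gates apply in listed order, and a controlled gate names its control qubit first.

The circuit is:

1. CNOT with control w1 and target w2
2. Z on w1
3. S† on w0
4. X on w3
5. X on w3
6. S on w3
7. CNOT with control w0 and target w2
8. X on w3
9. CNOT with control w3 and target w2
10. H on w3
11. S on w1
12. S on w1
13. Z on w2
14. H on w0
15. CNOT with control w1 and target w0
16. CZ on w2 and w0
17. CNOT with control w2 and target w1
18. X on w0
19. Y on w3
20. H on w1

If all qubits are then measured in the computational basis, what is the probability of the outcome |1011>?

A full measurement returns |1011> with probability 1/8.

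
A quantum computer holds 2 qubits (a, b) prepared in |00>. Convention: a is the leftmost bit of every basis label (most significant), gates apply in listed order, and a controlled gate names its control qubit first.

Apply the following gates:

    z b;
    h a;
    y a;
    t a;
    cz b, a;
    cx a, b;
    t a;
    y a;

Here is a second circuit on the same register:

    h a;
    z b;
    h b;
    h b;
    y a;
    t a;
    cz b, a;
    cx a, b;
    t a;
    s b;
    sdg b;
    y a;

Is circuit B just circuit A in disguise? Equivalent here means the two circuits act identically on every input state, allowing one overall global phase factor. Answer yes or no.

Yes, they are equivalent — the unitaries differ by at most a global phase.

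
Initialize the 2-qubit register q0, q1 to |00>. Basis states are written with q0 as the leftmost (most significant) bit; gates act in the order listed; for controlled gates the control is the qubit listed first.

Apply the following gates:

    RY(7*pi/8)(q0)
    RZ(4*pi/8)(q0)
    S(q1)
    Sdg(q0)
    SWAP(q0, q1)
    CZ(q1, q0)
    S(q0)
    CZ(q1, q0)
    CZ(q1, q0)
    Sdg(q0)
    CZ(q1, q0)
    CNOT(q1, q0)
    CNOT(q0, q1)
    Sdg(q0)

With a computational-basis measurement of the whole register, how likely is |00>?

Outcome |00> occurs with probability cos(7*pi/16)**2. Key observation: steps 6-11 multiply out to the identity, so the circuit reduces to the remaining gates.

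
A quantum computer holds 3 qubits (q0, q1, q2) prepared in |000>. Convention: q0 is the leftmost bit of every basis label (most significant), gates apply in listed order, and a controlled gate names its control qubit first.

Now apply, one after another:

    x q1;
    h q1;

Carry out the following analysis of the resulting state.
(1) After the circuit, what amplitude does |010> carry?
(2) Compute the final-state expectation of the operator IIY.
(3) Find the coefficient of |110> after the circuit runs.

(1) The final state's coefficient on |010> equals -sqrt(2)/2.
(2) The expectation value of IIY is 0.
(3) |110> carries amplitude 0 in the final state.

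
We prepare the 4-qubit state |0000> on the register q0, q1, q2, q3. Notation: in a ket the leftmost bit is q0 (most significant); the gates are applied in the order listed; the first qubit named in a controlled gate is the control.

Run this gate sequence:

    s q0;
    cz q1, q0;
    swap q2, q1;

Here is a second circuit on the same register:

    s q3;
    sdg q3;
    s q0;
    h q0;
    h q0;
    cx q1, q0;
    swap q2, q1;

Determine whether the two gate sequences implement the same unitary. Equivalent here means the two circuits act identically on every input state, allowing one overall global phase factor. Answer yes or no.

No, they are not equivalent — no single phase factor reconciles the two unitaries.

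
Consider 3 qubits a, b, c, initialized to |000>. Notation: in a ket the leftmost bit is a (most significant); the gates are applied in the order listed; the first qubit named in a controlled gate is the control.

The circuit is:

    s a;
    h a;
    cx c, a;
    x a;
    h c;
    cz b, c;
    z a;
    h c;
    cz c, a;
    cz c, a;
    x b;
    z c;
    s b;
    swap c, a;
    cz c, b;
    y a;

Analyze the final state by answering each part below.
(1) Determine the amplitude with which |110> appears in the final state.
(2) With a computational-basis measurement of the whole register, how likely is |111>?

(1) The amplitude on |110> is -sqrt(2)/2.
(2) The probability of measuring |111> is 1/2.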